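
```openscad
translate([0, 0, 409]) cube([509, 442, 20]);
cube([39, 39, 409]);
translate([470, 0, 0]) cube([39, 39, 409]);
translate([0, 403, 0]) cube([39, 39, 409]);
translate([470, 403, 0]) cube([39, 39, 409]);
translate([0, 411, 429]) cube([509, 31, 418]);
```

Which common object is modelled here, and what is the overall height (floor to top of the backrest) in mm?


A chair. The overall height is 847 mm.

A slab on four corner posts with a tall panel at the back — a chair. The seat slab sits at z = 409 with thickness 20, and the 418 mm backrest starts at the seat top, so the overall height is 409 + 20 + 418 = 847 mm.


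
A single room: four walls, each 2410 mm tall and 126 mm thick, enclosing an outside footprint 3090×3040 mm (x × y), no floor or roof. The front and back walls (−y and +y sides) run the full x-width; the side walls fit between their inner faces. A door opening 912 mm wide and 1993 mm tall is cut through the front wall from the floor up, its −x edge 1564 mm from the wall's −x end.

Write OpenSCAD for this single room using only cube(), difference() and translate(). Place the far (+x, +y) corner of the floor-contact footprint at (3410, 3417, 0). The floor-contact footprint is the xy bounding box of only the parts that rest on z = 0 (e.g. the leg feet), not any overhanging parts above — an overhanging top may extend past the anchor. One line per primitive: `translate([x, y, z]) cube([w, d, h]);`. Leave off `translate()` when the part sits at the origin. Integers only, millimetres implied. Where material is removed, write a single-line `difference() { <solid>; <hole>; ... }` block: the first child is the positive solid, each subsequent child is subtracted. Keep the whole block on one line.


difference() { translate([320, 377, 0]) cube([3090, 126, 2410]); translate([1884, 377, 0]) cube([912, 126, 1993]); }
translate([320, 3291, 0]) cube([3090, 126, 2410]);
translate([320, 503, 0]) cube([126, 2788, 2410]);
translate([3284, 503, 0]) cube([126, 2788, 2410]);


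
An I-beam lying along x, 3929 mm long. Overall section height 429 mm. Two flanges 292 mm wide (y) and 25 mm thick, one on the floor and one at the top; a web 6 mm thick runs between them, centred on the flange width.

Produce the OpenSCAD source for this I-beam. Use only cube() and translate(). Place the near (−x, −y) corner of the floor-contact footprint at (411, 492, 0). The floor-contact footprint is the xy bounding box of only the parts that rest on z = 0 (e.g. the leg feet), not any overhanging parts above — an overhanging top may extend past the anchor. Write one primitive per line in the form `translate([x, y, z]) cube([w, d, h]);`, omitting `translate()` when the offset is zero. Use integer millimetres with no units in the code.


translate([411, 492, 0]) cube([3929, 292, 25]);
translate([411, 635, 25]) cube([3929, 6, 379]);
translate([411, 492, 404]) cube([3929, 292, 25]);


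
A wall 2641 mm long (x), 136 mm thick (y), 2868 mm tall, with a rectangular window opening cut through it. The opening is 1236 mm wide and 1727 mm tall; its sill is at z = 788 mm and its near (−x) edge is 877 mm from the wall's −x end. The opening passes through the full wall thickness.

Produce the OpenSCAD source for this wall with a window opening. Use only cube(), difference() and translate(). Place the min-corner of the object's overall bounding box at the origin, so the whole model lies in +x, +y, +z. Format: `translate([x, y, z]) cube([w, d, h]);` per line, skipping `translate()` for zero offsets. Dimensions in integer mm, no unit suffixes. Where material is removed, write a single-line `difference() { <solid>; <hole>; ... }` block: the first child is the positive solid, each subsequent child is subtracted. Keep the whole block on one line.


difference() { cube([2641, 136, 2868]); translate([877, 0, 788]) cube([1236, 136, 1727]); }


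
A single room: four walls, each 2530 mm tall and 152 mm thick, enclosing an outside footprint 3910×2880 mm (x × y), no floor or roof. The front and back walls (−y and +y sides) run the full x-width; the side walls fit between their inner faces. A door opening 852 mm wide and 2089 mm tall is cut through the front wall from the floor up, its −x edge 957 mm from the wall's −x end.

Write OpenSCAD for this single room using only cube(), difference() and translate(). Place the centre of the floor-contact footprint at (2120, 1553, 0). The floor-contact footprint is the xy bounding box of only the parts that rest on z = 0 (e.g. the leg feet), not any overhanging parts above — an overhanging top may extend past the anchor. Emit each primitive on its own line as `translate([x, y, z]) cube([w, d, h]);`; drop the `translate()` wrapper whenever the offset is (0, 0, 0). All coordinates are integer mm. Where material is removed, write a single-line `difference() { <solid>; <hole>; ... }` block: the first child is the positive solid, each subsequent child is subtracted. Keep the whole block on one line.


difference() { translate([165, 113, 0]) cube([3910, 152, 2530]); translate([1122, 113, 0]) cube([852, 152, 2089]); }
translate([165, 2841, 0]) cube([3910, 152, 2530]);
translate([165, 265, 0]) cube([152, 2576, 2530]);
translate([3923, 265, 0]) cube([152, 2576, 2530]);


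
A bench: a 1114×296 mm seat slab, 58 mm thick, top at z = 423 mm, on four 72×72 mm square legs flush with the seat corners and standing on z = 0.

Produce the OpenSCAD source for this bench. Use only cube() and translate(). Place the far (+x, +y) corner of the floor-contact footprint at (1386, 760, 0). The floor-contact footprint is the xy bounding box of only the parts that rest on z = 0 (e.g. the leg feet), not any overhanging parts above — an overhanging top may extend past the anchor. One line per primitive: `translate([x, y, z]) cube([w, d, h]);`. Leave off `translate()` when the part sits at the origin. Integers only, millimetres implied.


translate([272, 464, 365]) cube([1114, 296, 58]);
translate([272, 464, 0]) cube([72, 72, 365]);
translate([272, 688, 0]) cube([72, 72, 365]);
translate([1314, 464, 0]) cube([72, 72, 365]);
translate([1314, 688, 0]) cube([72, 72, 365]);


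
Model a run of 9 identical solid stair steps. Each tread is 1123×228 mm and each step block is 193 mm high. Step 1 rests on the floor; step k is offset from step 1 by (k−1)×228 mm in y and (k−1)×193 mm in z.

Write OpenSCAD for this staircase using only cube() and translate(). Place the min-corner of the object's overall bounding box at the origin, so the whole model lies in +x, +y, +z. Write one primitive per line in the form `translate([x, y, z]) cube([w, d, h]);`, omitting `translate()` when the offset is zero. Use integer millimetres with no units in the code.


cube([1123, 228, 193]);
translate([0, 228, 193]) cube([1123, 228, 193]);
translate([0, 456, 386]) cube([1123, 228, 193]);
translate([0, 684, 579]) cube([1123, 228, 193]);
translate([0, 912, 772]) cube([1123, 228, 193]);
translate([0, 1140, 965]) cube([1123, 228, 193]);
translate([0, 1368, 1158]) cube([1123, 228, 193]);
translate([0, 1596, 1351]) cube([1123, 228, 193]);
translate([0, 1824, 1544]) cube([1123, 228, 193]);


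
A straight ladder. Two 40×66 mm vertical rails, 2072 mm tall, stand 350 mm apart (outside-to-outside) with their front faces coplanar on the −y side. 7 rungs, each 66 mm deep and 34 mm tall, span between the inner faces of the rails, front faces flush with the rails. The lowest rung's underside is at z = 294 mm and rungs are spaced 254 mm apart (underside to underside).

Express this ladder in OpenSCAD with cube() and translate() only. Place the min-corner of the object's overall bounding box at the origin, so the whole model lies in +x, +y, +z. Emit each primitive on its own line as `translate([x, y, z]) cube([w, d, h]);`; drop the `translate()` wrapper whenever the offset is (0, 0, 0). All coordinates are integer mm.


// rung span = 350 - 2*40 = 270
// rung[k] z = 294 + k*254
cube([40, 66, 2072]);
translate([310, 0, 0]) cube([40, 66, 2072]);
translate([40, 0, 294]) cube([270, 66, 34]);
translate([40, 0, 548]) cube([270, 66, 34]);
translate([40, 0, 802]) cube([270, 66, 34]);
translate([40, 0, 1056]) cube([270, 66, 34]);
translate([40, 0, 1310]) cube([270, 66, 34]);
translate([40, 0, 1564]) cube([270, 66, 34]);
translate([40, 0, 1818]) cube([270, 66, 34]);


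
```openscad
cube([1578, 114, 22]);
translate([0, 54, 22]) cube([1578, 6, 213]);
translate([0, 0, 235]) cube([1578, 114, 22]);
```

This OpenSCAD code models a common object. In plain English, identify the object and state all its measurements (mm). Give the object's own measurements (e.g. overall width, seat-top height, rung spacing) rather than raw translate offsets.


An I-beam lying along x, 1578 mm long. Overall section height 257 mm. Two flanges 114 mm wide (y) and 22 mm thick, one on the floor and one at the top; a web 6 mm thick runs between them, centred on the flange width.


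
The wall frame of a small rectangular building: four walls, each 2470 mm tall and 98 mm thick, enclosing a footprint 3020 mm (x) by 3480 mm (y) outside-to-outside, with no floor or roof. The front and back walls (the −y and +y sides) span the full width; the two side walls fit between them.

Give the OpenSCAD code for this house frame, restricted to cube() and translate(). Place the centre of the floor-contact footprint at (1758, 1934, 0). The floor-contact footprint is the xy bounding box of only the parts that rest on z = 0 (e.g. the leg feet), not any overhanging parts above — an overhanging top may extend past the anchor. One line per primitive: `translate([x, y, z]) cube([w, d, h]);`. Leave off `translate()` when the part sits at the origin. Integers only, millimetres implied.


translate([248, 194, 0]) cube([3020, 98, 2470]);
translate([248, 3576, 0]) cube([3020, 98, 2470]);
translate([248, 292, 0]) cube([98, 3284, 2470]);
translate([3170, 292, 0]) cube([98, 3284, 2470]);


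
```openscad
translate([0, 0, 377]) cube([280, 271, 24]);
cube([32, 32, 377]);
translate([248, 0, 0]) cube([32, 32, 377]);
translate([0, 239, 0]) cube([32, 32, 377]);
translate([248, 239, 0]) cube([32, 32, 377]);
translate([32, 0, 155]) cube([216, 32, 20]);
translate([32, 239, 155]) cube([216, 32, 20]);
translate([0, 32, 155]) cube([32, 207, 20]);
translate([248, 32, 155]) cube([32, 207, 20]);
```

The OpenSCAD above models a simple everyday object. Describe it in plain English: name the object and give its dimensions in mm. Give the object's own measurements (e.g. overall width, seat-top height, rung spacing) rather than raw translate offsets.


A simple wooden stool: a rectangular seat 280 mm (x) by 271 mm (y), 24 mm thick, top face at z = 401 mm, on four square legs, each 32×32 mm in cross-section. The legs rest on z = 0, each flush with a corner of the seat. Four stretchers, 32 mm wide and 20 mm tall, connect adjacent legs with their undersides at z = 155 mm, each running between the inner faces of the legs it joins and aligned with the legs' outer faces on the other axis.


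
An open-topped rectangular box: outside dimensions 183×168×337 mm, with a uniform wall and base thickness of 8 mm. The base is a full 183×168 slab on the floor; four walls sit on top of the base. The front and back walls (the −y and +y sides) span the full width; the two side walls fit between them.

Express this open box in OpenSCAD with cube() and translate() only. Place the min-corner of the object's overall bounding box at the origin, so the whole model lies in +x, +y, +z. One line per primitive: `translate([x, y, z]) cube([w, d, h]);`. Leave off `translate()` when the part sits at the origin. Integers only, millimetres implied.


cube([183, 168, 8]);
translate([0, 0, 8]) cube([183, 8, 329]);
translate([0, 160, 8]) cube([183, 8, 329]);
translate([0, 8, 8]) cube([8, 152, 329]);
translate([175, 8, 8]) cube([8, 152, 329]);


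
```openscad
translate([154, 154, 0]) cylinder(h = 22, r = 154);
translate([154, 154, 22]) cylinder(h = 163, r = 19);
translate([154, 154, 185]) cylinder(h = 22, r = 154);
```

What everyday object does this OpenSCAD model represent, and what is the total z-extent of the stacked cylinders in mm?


A spool. The overall height is 207 mm.

Three coaxial cylinders, large–small–large — a spool. Two 22 mm flanges and a 163 mm core give 22 + 163 + 22 = 207 mm.


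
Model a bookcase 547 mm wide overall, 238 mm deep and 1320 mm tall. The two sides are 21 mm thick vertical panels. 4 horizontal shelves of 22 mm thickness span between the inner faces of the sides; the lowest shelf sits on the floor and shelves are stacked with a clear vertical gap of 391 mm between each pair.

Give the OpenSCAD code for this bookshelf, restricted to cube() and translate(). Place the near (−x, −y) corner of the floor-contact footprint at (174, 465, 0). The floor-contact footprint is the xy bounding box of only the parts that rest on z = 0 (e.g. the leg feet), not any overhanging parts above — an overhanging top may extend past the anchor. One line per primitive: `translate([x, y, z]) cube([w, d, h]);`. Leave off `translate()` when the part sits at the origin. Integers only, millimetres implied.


translate([174, 465, 0]) cube([21, 238, 1320]);
translate([700, 465, 0]) cube([21, 238, 1320]);
translate([195, 465, 0]) cube([505, 238, 22]);
translate([195, 465, 413]) cube([505, 238, 22]);
translate([195, 465, 826]) cube([505, 238, 22]);
translate([195, 465, 1239]) cube([505, 238, 22]);


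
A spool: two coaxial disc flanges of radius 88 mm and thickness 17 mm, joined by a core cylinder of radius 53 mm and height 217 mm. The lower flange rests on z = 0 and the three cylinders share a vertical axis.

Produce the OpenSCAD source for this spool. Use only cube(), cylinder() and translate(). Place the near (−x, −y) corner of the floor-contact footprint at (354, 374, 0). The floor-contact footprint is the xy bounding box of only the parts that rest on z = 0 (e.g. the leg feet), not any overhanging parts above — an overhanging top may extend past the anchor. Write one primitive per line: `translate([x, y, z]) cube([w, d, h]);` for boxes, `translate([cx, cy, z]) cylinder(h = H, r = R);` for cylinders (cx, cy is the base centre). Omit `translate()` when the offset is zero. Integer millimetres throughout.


translate([442, 462, 0]) cylinder(h = 17, r = 88);
translate([442, 462, 17]) cylinder(h = 217, r = 53);
translate([442, 462, 234]) cylinder(h = 17, r = 88);


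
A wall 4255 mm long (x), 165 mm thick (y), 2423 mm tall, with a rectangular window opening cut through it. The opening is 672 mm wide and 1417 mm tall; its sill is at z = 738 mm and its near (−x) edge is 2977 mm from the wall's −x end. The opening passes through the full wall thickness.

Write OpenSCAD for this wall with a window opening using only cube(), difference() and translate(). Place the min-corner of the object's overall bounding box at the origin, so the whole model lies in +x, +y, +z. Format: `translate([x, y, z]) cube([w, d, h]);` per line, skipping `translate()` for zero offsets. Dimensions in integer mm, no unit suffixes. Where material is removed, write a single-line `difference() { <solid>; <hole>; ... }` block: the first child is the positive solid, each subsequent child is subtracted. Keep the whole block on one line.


difference() { cube([4255, 165, 2423]); translate([2977, 0, 738]) cube([672, 165, 1417]); }


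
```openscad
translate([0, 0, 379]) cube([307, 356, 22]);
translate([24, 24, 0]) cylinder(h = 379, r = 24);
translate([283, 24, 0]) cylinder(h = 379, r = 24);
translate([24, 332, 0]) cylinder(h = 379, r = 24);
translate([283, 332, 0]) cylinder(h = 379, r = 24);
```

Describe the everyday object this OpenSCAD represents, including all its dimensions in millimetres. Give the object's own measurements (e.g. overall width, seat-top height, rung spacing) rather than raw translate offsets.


A four-legged stool. The seat is a 307×356×22 mm slab whose top surface is at z = 401 mm; four round legs, each 48 mm in diameter, run from the floor (z = 0) to the underside of the seat, each leg's axis is inset half a diameter from the nearest pair of seat edges (so the leg's bounding box is flush with the corner).


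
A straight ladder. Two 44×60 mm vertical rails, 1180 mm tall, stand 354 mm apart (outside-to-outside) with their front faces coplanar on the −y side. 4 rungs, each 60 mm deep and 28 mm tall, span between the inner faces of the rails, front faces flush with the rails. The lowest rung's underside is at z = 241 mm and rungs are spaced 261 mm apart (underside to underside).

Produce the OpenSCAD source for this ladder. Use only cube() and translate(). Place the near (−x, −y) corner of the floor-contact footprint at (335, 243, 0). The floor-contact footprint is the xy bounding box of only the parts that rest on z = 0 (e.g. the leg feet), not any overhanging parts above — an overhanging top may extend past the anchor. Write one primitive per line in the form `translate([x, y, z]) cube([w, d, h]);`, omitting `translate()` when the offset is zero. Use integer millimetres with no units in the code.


// rung span = 354 - 2*44 = 266
// rung[k] z = 241 + k*261
translate([335, 243, 0]) cube([44, 60, 1180]);
translate([645, 243, 0]) cube([44, 60, 1180]);
translate([379, 243, 241]) cube([266, 60, 28]);
translate([379, 243, 502]) cube([266, 60, 28]);
translate([379, 243, 763]) cube([266, 60, 28]);
translate([379, 243, 1024]) cube([266, 60, 28]);


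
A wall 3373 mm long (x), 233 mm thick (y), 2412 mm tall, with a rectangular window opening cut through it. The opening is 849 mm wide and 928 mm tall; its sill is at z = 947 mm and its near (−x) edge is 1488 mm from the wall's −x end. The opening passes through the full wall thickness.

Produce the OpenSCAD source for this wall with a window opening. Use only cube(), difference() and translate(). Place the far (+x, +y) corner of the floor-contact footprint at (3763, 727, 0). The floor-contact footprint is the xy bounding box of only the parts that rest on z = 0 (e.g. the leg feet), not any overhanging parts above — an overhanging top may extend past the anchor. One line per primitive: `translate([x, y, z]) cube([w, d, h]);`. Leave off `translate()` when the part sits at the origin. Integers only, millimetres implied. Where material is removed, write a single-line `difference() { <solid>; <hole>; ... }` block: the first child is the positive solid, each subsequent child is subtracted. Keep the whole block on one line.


difference() { translate([390, 494, 0]) cube([3373, 233, 2412]); translate([1878, 494, 947]) cube([849, 233, 928]); }


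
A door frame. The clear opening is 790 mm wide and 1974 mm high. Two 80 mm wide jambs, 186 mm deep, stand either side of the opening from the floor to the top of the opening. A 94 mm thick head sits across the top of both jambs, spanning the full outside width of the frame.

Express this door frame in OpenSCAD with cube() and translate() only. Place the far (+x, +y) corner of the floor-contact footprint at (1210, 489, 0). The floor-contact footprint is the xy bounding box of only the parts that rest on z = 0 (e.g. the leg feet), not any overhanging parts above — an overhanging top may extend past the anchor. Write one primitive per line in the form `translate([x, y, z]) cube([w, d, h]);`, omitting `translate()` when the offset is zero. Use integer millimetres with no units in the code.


translate([260, 303, 0]) cube([80, 186, 1974]);
translate([1130, 303, 0]) cube([80, 186, 1974]);
translate([260, 303, 1974]) cube([950, 186, 94]);


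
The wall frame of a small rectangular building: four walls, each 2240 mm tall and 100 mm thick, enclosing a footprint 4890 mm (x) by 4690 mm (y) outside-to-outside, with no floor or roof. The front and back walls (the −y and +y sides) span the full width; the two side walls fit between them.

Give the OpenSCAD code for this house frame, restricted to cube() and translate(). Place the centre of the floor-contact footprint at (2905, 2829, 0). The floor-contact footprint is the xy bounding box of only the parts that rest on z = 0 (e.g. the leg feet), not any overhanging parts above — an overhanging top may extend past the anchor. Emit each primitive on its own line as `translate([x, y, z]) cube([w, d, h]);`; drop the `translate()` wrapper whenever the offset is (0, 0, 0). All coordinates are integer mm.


translate([460, 484, 0]) cube([4890, 100, 2240]);
translate([460, 5074, 0]) cube([4890, 100, 2240]);
translate([460, 584, 0]) cube([100, 4490, 2240]);
translate([5250, 584, 0]) cube([100, 4490, 2240]);


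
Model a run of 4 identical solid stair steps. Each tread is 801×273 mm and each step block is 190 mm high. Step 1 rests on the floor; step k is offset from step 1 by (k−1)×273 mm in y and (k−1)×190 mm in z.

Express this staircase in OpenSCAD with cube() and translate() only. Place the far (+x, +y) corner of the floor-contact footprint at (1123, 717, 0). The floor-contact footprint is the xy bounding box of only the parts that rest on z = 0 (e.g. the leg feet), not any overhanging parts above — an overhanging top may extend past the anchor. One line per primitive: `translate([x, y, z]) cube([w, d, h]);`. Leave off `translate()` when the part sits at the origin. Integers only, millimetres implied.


translate([322, 444, 0]) cube([801, 273, 190]);
translate([322, 717, 190]) cube([801, 273, 190]);
translate([322, 990, 380]) cube([801, 273, 190]);
translate([322, 1263, 570]) cube([801, 273, 190]);


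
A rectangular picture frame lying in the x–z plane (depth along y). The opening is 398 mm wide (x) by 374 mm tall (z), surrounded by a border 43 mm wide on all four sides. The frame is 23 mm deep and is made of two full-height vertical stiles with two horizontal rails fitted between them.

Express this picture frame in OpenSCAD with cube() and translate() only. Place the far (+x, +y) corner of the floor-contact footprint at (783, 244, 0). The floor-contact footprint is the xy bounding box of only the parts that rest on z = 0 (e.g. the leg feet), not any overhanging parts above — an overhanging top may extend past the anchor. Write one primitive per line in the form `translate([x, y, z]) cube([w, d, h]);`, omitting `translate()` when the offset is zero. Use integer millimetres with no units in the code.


translate([299, 221, 0]) cube([43, 23, 460]);
translate([740, 221, 0]) cube([43, 23, 460]);
translate([342, 221, 0]) cube([398, 23, 43]);
translate([342, 221, 417]) cube([398, 23, 43]);


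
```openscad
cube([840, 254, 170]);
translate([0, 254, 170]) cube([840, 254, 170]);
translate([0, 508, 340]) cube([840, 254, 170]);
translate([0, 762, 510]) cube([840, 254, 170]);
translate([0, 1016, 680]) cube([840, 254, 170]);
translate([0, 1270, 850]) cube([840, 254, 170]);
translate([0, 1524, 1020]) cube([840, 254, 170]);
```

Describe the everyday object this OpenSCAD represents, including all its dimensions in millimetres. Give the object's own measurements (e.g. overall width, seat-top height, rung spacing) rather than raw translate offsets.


A straight staircase of 7 solid steps. Each step is 840 mm wide (x), 254 mm deep (y, the going) and 170 mm tall (the rise). The first step rests on the floor; each subsequent step sits one going further in +y and one rise higher in +z, directly behind and above the previous step with no overlap.


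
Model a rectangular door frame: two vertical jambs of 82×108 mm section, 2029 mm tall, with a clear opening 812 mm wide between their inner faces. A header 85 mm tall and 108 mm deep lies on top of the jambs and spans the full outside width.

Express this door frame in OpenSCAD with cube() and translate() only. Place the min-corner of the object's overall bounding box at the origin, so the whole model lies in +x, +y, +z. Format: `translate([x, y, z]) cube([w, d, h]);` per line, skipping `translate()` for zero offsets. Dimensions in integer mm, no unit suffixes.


cube([82, 108, 2029]);
translate([894, 0, 0]) cube([82, 108, 2029]);
translate([0, 0, 2029]) cube([976, 108, 85]);


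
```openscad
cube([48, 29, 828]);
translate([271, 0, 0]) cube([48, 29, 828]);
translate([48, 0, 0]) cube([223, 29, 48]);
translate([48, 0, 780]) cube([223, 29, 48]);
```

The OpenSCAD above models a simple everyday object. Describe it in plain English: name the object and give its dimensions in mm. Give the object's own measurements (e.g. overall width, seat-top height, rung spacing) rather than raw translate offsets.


A rectangular picture frame lying in the x–z plane (depth along y). The opening is 223 mm wide (x) by 732 mm tall (z), surrounded by a border 48 mm wide on all four sides. The frame is 29 mm deep and is made of two full-height vertical stiles with two horizontal rails fitted between them.


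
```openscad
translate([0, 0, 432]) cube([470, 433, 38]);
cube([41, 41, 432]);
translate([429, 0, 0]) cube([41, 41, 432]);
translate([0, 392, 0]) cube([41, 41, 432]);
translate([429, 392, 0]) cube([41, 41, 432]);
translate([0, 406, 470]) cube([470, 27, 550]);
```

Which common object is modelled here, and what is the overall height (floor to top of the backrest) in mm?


A chair. The overall height is 1020 mm.

A slab on four corner posts with a tall panel at the back — a chair. The seat slab sits at z = 432 with thickness 38, and the 550 mm backrest starts at the seat top, so the overall height is 432 + 38 + 550 = 1020 mm.


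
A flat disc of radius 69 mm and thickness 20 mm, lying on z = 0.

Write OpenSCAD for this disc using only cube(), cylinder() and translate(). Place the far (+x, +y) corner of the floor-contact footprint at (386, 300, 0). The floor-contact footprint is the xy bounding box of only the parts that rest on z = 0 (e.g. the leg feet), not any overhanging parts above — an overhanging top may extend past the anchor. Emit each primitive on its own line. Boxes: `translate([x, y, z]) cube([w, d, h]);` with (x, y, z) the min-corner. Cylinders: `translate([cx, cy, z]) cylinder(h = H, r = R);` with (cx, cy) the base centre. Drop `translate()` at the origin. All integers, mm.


translate([317, 231, 0]) cylinder(h = 20, r = 69);


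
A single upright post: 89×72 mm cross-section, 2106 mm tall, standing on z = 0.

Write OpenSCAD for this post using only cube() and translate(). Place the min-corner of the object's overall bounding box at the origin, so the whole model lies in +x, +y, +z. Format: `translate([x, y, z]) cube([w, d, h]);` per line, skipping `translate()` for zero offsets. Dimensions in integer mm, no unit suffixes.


cube([89, 72, 2106]);


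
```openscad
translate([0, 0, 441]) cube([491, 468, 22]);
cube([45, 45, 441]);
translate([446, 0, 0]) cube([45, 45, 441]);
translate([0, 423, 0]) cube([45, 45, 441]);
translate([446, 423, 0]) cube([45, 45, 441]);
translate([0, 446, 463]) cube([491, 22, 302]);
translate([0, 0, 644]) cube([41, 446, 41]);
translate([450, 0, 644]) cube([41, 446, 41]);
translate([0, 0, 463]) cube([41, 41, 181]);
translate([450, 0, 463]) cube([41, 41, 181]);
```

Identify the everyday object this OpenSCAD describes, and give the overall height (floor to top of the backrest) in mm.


A chair. The overall height is 765 mm.

A slab on four corner posts with a tall panel at the back — a chair. The seat slab sits at z = 441 with thickness 22, and the 302 mm backrest starts at the seat top, so the overall height is 441 + 22 + 302 = 765 mm.


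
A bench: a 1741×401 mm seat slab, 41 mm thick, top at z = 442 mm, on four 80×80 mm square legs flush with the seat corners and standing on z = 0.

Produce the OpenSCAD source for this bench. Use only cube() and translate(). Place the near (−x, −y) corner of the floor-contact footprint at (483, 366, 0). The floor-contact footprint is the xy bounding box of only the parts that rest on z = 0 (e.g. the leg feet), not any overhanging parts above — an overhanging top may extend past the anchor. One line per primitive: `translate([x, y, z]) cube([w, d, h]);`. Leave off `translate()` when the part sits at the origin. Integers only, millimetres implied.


translate([483, 366, 401]) cube([1741, 401, 41]);
translate([483, 366, 0]) cube([80, 80, 401]);
translate([483, 687, 0]) cube([80, 80, 401]);
translate([2144, 366, 0]) cube([80, 80, 401]);
translate([2144, 687, 0]) cube([80, 80, 401]);


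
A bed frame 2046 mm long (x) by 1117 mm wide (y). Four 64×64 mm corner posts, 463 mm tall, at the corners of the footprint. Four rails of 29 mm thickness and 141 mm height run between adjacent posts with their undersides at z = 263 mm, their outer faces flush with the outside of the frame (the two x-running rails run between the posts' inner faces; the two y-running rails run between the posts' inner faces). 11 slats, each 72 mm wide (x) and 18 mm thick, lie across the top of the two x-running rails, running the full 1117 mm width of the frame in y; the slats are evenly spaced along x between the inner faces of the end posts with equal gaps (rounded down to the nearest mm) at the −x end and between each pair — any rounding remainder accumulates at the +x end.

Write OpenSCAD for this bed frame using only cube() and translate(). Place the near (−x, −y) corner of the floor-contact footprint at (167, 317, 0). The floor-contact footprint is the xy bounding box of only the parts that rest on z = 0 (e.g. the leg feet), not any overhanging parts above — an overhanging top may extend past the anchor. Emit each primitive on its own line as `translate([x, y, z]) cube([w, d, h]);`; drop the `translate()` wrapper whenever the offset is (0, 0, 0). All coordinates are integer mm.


// slat z = rail_z + rail_h = 263 + 141 = 404
// slat gap = ⌊(1918 − 11·72) / 12⌋ = 93
translate([167, 317, 0]) cube([64, 64, 463]);
translate([167, 1370, 0]) cube([64, 64, 463]);
translate([2149, 317, 0]) cube([64, 64, 463]);
translate([2149, 1370, 0]) cube([64, 64, 463]);
translate([231, 317, 263]) cube([1918, 29, 141]);
translate([231, 1405, 263]) cube([1918, 29, 141]);
translate([167, 381, 263]) cube([29, 989, 141]);
translate([2184, 381, 263]) cube([29, 989, 141]);
translate([324, 317, 404]) cube([72, 1117, 18]);
translate([489, 317, 404]) cube([72, 1117, 18]);
translate([654, 317, 404]) cube([72, 1117, 18]);
translate([819, 317, 404]) cube([72, 1117, 18]);
translate([984, 317, 404]) cube([72, 1117, 18]);
translate([1149, 317, 404]) cube([72, 1117, 18]);
translate([1314, 317, 404]) cube([72, 1117, 18]);
translate([1479, 317, 404]) cube([72, 1117, 18]);
translate([1644, 317, 404]) cube([72, 1117, 18]);
translate([1809, 317, 404]) cube([72, 1117, 18]);
translate([1974, 317, 404]) cube([72, 1117, 18]);


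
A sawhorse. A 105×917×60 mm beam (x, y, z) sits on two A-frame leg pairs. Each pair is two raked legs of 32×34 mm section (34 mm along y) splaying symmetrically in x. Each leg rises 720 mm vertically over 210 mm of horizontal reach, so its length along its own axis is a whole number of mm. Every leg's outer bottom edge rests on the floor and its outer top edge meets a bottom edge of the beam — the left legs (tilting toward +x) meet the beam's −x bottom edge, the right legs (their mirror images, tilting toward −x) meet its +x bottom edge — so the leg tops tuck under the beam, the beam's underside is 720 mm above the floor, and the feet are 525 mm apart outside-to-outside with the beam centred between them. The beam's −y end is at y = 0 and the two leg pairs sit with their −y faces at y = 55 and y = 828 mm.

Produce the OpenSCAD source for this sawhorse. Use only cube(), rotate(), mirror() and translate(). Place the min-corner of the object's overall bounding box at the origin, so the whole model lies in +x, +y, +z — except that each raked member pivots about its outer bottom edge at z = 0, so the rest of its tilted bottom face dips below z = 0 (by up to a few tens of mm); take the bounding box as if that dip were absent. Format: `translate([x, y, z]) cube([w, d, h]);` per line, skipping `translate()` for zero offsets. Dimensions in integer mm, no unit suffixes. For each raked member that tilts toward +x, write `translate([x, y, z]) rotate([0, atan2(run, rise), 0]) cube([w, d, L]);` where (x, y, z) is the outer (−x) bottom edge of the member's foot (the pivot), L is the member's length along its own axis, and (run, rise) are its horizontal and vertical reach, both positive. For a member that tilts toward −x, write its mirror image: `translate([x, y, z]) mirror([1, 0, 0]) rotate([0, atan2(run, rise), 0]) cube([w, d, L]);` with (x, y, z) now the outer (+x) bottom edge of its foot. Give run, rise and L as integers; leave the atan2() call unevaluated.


// leg length = √(210² + 720²) = 750
// right-leg outer foot x = 2·210 + 105 = 525
// beam min-corner = (210, 0, 720)
translate([210, 0, 720]) cube([105, 917, 60]);
translate([0, 55, 0]) rotate([0, atan2(210, 720), 0]) cube([32, 34, 750]);
translate([525, 55, 0]) mirror([1, 0, 0]) rotate([0, atan2(210, 720), 0]) cube([32, 34, 750]);
translate([0, 828, 0]) rotate([0, atan2(210, 720), 0]) cube([32, 34, 750]);
translate([525, 828, 0]) mirror([1, 0, 0]) rotate([0, atan2(210, 720), 0]) cube([32, 34, 750]);


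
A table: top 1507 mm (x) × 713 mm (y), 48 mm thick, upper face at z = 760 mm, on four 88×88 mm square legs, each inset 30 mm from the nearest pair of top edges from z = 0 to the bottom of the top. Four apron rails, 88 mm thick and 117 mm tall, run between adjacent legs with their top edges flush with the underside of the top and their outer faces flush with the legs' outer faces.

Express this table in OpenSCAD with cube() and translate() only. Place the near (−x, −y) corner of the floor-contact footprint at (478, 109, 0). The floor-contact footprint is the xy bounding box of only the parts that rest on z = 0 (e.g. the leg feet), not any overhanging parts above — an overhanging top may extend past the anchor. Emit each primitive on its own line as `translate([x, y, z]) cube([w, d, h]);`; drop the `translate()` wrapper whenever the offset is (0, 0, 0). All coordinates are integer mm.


translate([448, 79, 712]) cube([1507, 713, 48]);
translate([478, 109, 0]) cube([88, 88, 712]);
translate([1837, 109, 0]) cube([88, 88, 712]);
translate([478, 674, 0]) cube([88, 88, 712]);
translate([1837, 674, 0]) cube([88, 88, 712]);
translate([566, 109, 595]) cube([1271, 88, 117]);
translate([566, 674, 595]) cube([1271, 88, 117]);
translate([478, 197, 595]) cube([88, 477, 117]);
translate([1837, 197, 595]) cube([88, 477, 117]);


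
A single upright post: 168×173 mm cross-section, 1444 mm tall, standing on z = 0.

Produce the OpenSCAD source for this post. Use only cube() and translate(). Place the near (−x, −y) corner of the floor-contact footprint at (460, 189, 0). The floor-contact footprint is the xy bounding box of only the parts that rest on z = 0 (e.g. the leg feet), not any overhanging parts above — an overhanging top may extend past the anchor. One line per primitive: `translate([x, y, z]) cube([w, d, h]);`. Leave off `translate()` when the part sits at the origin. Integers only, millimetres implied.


translate([460, 189, 0]) cube([168, 173, 1444]);


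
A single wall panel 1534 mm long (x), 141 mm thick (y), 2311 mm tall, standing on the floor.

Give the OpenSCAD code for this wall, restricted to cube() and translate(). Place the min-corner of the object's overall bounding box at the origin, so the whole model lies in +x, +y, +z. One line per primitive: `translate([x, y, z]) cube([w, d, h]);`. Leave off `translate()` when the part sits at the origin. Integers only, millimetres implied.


cube([1534, 141, 2311]);


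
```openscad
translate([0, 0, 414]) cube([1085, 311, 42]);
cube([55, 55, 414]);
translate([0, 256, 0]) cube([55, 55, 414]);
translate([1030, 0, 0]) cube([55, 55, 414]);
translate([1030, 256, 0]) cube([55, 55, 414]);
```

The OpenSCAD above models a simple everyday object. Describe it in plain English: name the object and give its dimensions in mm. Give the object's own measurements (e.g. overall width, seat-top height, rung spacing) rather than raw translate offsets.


A bench: a 1085×311 mm seat slab, 42 mm thick, top at z = 456 mm, on four 55×55 mm square legs flush with the seat corners and standing on z = 0.


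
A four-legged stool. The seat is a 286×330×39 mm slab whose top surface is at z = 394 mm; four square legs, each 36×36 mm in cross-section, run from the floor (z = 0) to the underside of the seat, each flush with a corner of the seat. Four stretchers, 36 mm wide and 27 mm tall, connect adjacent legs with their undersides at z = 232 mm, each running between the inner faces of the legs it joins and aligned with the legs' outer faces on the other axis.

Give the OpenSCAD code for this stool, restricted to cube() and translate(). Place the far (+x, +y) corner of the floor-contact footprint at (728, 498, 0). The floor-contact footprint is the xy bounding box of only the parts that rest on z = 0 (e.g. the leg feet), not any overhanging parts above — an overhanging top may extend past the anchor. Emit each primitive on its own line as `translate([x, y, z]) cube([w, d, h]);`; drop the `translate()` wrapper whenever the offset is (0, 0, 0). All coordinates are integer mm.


translate([442, 168, 355]) cube([286, 330, 39]);
translate([442, 168, 0]) cube([36, 36, 355]);
translate([692, 168, 0]) cube([36, 36, 355]);
translate([442, 462, 0]) cube([36, 36, 355]);
translate([692, 462, 0]) cube([36, 36, 355]);
translate([478, 168, 232]) cube([214, 36, 27]);
translate([478, 462, 232]) cube([214, 36, 27]);
translate([442, 204, 232]) cube([36, 258, 27]);
translate([692, 204, 232]) cube([36, 258, 27]);


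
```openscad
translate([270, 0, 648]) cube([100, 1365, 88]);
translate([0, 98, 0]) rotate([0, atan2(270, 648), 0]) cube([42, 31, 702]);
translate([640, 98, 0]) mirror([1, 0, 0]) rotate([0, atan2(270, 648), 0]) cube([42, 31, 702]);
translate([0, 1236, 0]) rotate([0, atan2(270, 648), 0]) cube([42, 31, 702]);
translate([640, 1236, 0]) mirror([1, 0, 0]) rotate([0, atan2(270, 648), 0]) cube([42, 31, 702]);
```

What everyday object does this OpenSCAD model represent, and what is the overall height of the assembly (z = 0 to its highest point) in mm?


A sawhorse. The overall height is 736 mm.

A beam across two mirrored pairs of raked legs — a sawhorse. The beam's underside is at z = 648 (matching the legs' vertical rise in atan2(270, 648)) and the beam is 88 mm tall, so its top is at 648 + 88 = 736 mm. The raked legs top out at the beam's underside, so that is the highest point.


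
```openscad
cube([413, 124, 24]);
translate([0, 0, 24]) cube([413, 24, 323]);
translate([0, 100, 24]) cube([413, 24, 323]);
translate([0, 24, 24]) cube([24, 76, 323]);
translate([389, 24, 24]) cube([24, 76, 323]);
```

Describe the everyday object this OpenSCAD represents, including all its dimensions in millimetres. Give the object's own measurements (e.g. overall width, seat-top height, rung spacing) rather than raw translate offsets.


An open-topped rectangular box: outside dimensions 413×124×347 mm, with a uniform wall and base thickness of 24 mm. The base is a full 413×124 slab on the floor; four walls sit on top of the base. The front and back walls (the −y and +y sides) span the full width; the two side walls fit between them.


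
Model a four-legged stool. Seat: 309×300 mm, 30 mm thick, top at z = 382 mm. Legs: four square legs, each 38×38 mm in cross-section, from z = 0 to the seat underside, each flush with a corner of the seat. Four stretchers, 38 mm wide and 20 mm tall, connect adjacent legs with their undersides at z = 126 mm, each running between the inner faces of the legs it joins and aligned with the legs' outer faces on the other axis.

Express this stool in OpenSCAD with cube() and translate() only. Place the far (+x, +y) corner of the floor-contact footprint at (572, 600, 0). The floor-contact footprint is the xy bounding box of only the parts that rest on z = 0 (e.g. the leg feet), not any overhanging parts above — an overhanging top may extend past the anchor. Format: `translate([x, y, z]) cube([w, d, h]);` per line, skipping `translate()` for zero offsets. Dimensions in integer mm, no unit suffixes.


translate([263, 300, 352]) cube([309, 300, 30]);
translate([263, 300, 0]) cube([38, 38, 352]);
translate([534, 300, 0]) cube([38, 38, 352]);
translate([263, 562, 0]) cube([38, 38, 352]);
translate([534, 562, 0]) cube([38, 38, 352]);
translate([301, 300, 126]) cube([233, 38, 20]);
translate([301, 562, 126]) cube([233, 38, 20]);
translate([263, 338, 126]) cube([38, 224, 20]);
translate([534, 338, 126]) cube([38, 224, 20]);
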